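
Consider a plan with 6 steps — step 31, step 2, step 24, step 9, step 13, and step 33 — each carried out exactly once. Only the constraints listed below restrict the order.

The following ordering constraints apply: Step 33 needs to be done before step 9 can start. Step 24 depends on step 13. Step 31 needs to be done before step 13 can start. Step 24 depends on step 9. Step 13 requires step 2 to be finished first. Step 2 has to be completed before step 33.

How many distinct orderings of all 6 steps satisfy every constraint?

9

The steps with no prerequisites are step 31, step 2; any of them can be placed first.
Counting all ways to extend the partial order to a total order gives 9.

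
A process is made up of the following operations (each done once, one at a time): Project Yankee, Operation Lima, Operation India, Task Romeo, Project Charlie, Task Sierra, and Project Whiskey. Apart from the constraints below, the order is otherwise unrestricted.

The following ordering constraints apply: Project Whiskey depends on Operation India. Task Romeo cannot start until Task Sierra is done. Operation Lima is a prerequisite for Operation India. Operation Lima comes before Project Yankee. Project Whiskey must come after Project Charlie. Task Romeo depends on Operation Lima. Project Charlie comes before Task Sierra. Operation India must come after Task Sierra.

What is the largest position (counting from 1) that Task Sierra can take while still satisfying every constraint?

Following every chain forward from Task Sierra, the operations that must come later are Operation India, Task Romeo, Project Whiskey — 3 of them.
With 3 mandatory successors out of 7 operations total, the latest slot for Task Sierra is 7−3 = 4, and it's reachable by doing all non-successors before Task Sierra.

4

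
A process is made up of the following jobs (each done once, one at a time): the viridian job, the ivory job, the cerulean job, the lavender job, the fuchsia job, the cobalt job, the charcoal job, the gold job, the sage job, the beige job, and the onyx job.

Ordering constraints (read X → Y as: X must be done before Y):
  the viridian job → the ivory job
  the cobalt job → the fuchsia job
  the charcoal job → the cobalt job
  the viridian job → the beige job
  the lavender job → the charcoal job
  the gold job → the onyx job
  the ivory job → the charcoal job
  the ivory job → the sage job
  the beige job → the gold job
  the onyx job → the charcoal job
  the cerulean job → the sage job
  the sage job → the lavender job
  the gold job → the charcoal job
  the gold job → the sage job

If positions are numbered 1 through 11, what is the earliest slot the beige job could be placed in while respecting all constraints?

2

The only job forced before the beige job (directly or transitively) is the viridian job.
With 1 mandatory predecessor, the earliest the beige job can sit is position 1+1 = 2, and placing just that one first achieves it.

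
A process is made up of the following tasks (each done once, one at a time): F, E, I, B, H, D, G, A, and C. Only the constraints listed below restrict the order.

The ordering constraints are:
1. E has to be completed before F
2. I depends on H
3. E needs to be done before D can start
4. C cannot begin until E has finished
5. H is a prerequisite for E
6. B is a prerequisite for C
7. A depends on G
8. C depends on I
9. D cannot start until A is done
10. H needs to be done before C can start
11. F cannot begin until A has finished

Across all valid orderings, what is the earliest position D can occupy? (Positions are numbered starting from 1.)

5

Every task that must precede D has to come before it. Tracing all chains that end at D, those tasks are: E, H, G, A — 4 in total.
With 4 mandatory predecessors, the earliest D can sit is position 4+1 = 5, and placing just those 4 first achieves it.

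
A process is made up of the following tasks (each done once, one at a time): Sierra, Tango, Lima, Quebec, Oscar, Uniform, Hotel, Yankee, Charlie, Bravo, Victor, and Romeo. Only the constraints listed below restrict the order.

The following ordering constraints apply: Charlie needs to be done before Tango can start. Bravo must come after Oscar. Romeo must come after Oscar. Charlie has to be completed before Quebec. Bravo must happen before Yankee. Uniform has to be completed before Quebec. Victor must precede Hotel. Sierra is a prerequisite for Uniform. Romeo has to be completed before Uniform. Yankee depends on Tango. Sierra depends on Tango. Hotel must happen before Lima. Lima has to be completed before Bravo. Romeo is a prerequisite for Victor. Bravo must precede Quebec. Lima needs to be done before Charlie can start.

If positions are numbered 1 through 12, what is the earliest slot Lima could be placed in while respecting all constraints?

Every task that must precede Lima has to come before it. Tracing all chains that end at Lima, those tasks are: Oscar, Hotel, Victor, Romeo — 4 in total.
With 4 mandatory predecessors, the earliest Lima can sit is position 4+1 = 5, and placing just those 4 first achieves it.

5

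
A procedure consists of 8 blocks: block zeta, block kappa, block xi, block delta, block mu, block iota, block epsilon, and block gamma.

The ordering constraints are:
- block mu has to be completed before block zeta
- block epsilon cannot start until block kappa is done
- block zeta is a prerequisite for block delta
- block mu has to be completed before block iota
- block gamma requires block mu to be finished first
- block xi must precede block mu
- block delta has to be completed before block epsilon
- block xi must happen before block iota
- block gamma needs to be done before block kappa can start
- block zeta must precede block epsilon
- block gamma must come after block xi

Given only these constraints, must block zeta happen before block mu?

In fact the dependencies run the other way: block mu → block zeta.
So block zeta does not have to come before block mu — it cannot.

No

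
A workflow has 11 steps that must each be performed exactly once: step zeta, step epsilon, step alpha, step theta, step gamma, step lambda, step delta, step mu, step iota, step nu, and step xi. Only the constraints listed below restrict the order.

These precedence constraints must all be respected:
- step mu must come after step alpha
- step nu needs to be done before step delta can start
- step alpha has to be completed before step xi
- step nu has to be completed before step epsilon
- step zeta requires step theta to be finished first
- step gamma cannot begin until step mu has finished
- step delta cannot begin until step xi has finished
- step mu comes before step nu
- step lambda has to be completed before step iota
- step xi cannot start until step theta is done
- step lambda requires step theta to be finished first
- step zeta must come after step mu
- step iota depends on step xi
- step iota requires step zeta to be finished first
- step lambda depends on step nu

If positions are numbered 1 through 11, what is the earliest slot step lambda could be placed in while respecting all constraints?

The steps that are forced before step lambda, directly or transitively, are step alpha, step theta, step mu, step nu. That's 4 steps.
With 4 mandatory predecessors, the earliest step lambda can sit is position 4+1 = 5, and placing just those 4 first achieves it.

5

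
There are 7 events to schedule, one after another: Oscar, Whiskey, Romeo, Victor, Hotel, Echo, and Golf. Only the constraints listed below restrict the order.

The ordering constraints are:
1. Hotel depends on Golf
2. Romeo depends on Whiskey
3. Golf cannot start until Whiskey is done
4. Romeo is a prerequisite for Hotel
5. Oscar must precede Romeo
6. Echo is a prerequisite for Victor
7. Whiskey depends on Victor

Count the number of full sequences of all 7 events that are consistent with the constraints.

9

The events with no prerequisites are Oscar, Echo; any of them can be placed first.
Enumerating by repeatedly choosing an available event (one whose prerequisites are all placed) gives 9 distinct complete orderings.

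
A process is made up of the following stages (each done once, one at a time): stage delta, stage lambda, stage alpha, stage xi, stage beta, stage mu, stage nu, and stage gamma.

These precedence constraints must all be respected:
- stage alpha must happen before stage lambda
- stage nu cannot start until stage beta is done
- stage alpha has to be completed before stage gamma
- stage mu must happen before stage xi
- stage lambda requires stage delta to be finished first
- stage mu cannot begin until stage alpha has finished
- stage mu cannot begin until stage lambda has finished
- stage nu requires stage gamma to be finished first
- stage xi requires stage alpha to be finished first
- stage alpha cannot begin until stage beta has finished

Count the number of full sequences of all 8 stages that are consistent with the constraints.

35

The stages with no prerequisites are stage delta, stage beta; any of them can be placed first.
Enumerating by repeatedly choosing an available stage (one whose prerequisites are all placed) gives 35 distinct complete orderings.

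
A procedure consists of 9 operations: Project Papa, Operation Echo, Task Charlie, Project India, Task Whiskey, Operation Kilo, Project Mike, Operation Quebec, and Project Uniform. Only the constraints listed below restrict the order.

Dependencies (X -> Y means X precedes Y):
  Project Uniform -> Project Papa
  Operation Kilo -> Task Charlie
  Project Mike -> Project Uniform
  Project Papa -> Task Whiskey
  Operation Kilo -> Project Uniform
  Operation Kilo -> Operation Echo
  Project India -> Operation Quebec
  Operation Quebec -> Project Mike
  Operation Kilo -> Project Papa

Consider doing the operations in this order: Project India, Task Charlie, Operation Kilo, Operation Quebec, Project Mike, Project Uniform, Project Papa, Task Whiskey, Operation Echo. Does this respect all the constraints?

Here Operation Kilo comes after Task Charlie.
Since Operation Kilo is required before Task Charlie, the ordering is invalid.

No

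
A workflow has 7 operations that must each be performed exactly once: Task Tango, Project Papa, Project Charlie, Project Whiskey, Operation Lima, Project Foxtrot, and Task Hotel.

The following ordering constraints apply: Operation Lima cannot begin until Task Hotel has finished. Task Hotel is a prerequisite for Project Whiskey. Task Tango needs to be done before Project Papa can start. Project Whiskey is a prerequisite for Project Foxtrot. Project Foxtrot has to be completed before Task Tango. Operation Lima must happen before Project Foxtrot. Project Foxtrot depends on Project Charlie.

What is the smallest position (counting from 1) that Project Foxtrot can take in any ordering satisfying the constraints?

5

Every operation that must precede Project Foxtrot has to come before it. Tracing all chains that end at Project Foxtrot, those operations are: Project Charlie, Project Whiskey, Operation Lima, Task Hotel — 4 in total.
With 4 mandatory predecessors, the earliest Project Foxtrot can sit is position 4+1 = 5, and placing just those 4 first achieves it.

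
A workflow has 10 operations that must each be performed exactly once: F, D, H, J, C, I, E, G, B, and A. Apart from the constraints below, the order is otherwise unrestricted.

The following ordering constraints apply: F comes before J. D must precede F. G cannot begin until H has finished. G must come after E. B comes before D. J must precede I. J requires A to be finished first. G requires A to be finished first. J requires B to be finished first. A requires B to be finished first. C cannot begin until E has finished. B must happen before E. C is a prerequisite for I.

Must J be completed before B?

There is a chain B → J, which puts B before J.
So J never precedes B.

No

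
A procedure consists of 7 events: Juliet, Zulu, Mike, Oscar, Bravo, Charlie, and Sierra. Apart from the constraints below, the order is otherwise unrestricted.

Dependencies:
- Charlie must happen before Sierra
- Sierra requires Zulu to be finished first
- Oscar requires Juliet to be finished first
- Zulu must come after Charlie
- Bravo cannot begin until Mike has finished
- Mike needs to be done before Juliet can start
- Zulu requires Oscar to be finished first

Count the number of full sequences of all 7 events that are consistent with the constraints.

The events with no prerequisites are Mike, Charlie; any of them can be placed first.
Enumerating by repeatedly choosing an available event (one whose prerequisites are all placed) gives 23 distinct complete orderings.

23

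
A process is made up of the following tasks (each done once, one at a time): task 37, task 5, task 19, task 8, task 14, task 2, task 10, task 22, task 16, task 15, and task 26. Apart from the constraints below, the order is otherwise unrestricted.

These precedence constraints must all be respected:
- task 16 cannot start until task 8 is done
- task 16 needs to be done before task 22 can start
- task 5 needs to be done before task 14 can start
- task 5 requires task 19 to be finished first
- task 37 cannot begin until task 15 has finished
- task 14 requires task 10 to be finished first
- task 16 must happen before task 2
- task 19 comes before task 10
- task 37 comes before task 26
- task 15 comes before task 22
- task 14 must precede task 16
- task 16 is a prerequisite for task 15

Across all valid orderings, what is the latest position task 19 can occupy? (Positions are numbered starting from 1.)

2

Following every chain forward from task 19, the tasks that must come later are task 37, task 5, task 14, task 2, task 10, task 22, task 16, task 15, task 26 — 9 of them.
So at least 9 tasks follow task 19, putting task 19 no later than position 2. That position is achievable by scheduling everything else first.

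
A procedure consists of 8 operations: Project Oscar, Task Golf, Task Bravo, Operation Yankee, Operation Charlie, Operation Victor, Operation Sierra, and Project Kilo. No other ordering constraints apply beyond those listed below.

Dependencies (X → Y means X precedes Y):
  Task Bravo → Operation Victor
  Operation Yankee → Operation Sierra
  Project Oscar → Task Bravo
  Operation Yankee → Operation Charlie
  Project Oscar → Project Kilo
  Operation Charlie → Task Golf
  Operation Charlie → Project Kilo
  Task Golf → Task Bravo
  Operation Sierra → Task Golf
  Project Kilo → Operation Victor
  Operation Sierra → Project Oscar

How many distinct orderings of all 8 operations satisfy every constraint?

13

Operation Yankee is the only operation with nothing required before it, so every ordering starts there.
Enumerating by repeatedly choosing an available operation (one whose prerequisites are all placed) gives 13 distinct complete orderings.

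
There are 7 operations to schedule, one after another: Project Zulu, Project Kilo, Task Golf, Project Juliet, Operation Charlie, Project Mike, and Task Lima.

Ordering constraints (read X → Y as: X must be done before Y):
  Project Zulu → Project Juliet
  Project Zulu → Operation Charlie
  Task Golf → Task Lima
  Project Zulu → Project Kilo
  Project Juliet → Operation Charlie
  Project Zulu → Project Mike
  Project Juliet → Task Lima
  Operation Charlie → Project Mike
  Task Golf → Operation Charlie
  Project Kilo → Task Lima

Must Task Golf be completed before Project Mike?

Yes

Tracing the constraints gives a chain: Task Golf → Operation Charlie → Project Mike.
So Task Golf must precede Project Mike in any valid ordering.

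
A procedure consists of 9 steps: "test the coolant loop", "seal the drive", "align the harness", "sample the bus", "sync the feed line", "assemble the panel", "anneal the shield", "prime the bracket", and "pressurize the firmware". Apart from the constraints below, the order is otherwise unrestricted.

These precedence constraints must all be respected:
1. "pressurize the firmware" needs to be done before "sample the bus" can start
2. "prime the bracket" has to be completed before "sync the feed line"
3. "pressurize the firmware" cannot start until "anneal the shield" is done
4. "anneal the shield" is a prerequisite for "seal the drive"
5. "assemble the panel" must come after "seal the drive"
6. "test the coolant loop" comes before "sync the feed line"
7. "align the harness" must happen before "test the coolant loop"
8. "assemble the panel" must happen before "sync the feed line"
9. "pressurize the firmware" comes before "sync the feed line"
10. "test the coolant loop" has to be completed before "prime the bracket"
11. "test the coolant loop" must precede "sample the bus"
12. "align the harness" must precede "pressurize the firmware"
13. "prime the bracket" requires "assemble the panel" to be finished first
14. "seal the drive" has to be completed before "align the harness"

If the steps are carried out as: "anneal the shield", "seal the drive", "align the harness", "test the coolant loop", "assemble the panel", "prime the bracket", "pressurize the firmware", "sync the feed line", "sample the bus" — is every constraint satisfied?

Every stated constraint is respected: "anneal the shield" sits at position 1, ahead of "pressurize the firmware" at position 7, and each of the other listed pairs likewise has the predecessor earlier in the sequence.

Yes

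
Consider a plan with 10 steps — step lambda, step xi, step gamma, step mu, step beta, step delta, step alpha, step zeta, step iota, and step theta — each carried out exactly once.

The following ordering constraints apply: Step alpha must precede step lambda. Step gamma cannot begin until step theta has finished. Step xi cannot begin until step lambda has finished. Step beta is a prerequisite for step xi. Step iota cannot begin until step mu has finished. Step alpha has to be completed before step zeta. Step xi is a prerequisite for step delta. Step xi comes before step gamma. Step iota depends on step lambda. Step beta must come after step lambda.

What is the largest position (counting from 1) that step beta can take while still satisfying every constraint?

7

Following every chain forward from step beta, the steps that must come later are step xi, step gamma, step delta — 3 of them.
With 3 mandatory successors out of 10 steps total, the latest slot for step beta is 10−3 = 7, and it's reachable by doing all non-successors before step beta.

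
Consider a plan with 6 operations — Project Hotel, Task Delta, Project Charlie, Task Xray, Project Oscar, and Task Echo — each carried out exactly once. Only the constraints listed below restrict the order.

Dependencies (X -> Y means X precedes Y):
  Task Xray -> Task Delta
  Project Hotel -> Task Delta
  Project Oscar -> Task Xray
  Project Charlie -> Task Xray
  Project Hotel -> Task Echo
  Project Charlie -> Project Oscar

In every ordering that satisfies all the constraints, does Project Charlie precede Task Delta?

Chaining the stated constraints: Project Charlie → Task Xray → Task Delta.
So Project Charlie must precede Task Delta in any valid ordering.

Yes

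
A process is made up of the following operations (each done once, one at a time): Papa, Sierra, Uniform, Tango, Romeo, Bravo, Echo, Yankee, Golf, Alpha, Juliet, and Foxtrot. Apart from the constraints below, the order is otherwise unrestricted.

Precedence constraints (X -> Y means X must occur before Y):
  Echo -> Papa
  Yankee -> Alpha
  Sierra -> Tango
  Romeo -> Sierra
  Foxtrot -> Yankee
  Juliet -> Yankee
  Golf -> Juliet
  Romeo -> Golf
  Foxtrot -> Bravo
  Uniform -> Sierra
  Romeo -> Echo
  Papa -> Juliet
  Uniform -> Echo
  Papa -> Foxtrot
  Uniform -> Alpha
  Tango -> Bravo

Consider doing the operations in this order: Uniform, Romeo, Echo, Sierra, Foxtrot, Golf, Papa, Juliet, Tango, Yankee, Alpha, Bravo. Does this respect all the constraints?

The sequence places Foxtrot ahead of Papa.
Since Papa is required before Foxtrot, the ordering is invalid.

No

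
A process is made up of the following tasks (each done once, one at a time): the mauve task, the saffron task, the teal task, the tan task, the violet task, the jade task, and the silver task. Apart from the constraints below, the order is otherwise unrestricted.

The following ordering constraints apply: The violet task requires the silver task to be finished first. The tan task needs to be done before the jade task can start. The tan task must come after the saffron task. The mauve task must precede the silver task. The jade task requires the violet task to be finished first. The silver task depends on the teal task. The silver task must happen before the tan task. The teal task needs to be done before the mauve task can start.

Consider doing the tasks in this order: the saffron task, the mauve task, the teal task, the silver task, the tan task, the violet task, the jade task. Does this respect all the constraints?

In the proposed order, the mauve task appears before the teal task.
Since the teal task is required before the mauve task, the ordering is invalid.

No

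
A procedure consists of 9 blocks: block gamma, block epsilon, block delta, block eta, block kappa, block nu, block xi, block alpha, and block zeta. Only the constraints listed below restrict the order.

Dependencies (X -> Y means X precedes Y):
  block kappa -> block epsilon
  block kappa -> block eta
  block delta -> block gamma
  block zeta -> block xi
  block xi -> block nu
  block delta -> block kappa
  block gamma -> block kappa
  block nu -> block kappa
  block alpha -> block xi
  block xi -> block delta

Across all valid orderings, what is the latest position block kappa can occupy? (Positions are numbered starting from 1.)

7

Following every chain forward from block kappa, the blocks that must come later are block epsilon, block eta — 2 of them.
So at least 2 blocks follow block kappa, putting block kappa no later than position 7. That position is achievable by scheduling everything else first.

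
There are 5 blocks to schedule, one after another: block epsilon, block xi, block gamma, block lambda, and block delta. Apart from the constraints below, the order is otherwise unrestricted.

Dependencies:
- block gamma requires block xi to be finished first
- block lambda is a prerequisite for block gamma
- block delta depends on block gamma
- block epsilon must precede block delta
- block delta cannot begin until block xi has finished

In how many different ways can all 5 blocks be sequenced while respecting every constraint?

8

The blocks with no prerequisites are block epsilon, block xi, block lambda; any of them can be placed first.
Counting all ways to extend the partial order to a total order gives 8.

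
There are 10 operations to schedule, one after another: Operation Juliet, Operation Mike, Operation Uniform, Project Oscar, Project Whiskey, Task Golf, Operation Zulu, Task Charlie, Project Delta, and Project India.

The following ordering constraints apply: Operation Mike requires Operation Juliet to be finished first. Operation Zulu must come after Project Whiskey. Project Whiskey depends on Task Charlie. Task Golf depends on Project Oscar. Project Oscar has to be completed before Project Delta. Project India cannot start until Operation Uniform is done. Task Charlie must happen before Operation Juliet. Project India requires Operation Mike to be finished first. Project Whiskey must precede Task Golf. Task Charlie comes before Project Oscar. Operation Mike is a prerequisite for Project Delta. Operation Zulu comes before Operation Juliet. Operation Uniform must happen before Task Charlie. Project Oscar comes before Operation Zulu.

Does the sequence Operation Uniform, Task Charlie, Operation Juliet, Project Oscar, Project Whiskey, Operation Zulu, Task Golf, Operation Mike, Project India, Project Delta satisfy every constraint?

No

The sequence places Operation Juliet ahead of Operation Zulu.
But one of the constraints requires Operation Zulu before Operation Juliet, so this ordering violates it.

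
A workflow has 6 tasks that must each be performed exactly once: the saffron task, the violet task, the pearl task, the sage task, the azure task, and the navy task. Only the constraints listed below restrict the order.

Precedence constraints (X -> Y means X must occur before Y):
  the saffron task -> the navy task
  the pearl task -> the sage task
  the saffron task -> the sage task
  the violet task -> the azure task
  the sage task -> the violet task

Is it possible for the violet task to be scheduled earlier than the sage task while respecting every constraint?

No

Following the sage task → the violet task, the sage task must precede the violet task in every valid ordering.
So no valid ordering can have the violet task before the sage task.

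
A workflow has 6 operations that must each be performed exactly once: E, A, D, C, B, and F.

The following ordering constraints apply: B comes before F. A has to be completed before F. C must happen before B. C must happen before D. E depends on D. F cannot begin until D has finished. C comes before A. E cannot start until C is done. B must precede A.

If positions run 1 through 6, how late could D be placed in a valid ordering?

Every operation that must follow D has to come after it. Tracing all chains starting from D, those operations are: E, F — 2 in total.
With 2 mandatory successors out of 6 operations total, the latest slot for D is 6−2 = 4, and it's reachable by doing all non-successors before D.

4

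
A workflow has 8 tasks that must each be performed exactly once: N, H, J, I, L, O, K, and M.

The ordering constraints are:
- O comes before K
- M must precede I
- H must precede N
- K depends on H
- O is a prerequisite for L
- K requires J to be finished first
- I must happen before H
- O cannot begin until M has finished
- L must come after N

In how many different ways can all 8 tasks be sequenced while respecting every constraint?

The tasks with no prerequisites are J, M; any of them can be placed first.
Systematically extending each partial ordering one task at a time and counting, there are 67 complete orderings.

67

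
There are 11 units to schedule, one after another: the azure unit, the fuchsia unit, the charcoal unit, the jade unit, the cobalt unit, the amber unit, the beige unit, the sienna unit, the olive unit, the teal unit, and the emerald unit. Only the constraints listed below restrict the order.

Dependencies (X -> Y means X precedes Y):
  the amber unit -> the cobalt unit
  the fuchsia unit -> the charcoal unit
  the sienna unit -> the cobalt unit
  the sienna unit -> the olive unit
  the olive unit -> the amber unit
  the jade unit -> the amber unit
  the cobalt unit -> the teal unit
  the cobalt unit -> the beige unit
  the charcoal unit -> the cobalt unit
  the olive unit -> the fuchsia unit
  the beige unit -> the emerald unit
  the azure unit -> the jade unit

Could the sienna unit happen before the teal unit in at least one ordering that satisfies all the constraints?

The sienna unit is actually forced before the teal unit by the constraints, so certainly some valid ordering has the sienna unit first.

Yes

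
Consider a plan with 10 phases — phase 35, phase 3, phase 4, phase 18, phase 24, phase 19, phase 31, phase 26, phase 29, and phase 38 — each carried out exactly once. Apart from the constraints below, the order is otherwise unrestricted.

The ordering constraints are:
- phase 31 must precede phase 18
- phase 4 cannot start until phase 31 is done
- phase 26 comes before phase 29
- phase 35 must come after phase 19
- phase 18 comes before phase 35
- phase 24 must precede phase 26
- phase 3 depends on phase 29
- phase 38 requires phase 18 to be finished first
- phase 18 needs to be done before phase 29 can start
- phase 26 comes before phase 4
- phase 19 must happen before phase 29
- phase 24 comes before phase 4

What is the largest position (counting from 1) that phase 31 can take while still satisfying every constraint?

The phases that are forced after phase 31, directly or by a chain of constraints, are phase 35, phase 3, phase 4, phase 18, phase 29, phase 38. That's 6 phases.
So at least 6 phases follow phase 31, putting phase 31 no later than position 4. That position is achievable by scheduling everything else first.

4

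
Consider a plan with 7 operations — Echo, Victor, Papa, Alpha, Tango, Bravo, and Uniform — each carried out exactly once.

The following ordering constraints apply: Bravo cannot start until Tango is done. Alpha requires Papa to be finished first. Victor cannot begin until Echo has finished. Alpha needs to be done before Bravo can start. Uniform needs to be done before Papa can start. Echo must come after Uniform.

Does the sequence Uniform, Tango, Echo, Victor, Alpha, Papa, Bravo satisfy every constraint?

No

In the proposed order, Alpha appears before Papa.
Since Papa is required before Alpha, the ordering is invalid.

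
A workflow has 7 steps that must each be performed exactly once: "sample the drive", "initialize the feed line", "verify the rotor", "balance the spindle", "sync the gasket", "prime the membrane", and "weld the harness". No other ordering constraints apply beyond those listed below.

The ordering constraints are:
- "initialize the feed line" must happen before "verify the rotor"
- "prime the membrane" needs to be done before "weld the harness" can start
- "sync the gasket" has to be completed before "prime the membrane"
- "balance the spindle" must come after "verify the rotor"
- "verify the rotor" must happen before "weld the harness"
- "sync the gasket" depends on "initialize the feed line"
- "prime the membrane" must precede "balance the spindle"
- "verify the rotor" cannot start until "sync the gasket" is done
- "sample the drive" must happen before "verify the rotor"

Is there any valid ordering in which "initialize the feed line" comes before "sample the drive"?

The constraints leave "initialize the feed line" and "sample the drive" unordered relative to each other; nothing requires "sample the drive" earlier.
So a valid ordering placing "initialize the feed line" earlier than "sample the drive" exists.

Yes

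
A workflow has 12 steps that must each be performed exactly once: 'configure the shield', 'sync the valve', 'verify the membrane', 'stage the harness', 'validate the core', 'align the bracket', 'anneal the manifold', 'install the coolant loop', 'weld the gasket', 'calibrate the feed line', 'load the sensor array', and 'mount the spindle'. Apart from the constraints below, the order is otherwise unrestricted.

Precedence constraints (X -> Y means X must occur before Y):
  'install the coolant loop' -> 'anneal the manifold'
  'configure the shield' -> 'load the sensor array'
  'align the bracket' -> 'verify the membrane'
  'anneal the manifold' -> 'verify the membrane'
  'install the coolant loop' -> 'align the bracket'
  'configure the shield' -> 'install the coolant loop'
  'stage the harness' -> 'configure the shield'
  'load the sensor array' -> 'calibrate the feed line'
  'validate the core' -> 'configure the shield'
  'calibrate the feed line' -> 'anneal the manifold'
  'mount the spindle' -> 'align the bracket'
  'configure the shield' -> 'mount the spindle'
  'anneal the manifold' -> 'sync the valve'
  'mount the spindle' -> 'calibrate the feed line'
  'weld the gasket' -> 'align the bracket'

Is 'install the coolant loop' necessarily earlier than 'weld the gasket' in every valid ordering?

Nothing in the constraints links 'install the coolant loop' and 'weld the gasket'; they are unordered relative to each other.
There exist valid orderings with 'weld the gasket' before 'install the coolant loop', so 'install the coolant loop' is not required to come first.

No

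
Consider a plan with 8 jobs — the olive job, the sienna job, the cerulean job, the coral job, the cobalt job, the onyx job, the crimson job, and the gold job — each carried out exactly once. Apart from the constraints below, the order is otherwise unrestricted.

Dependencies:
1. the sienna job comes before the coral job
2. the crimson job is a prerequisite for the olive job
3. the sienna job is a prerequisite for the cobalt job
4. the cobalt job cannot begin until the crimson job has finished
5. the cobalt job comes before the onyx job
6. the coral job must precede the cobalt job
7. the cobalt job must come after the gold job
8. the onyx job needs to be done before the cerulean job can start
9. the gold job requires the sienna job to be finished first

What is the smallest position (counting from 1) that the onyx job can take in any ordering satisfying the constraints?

6

Working backwards through the constraints from the onyx job, its full set of required predecessors is the sienna job, the coral job, the cobalt job, the crimson job, the gold job — 5 of them.
So at minimum 5 jobs come before the onyx job, putting the onyx job no earlier than position 6. That position is achievable by scheduling exactly those predecessors first.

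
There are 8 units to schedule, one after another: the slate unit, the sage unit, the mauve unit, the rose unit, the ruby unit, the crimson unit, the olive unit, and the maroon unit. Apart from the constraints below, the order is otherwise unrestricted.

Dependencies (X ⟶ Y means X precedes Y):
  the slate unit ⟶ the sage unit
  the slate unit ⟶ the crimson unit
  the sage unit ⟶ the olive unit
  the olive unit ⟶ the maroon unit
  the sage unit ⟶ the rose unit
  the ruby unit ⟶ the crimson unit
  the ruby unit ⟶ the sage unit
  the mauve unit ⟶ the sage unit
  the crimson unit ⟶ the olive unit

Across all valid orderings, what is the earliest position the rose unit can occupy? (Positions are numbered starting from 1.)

Working backwards through the constraints from the rose unit, its full set of required predecessors is the slate unit, the sage unit, the mauve unit, the ruby unit — 4 of them.
So at minimum 4 units come before the rose unit, putting the rose unit no earlier than position 5. That position is achievable by scheduling exactly those predecessors first.

5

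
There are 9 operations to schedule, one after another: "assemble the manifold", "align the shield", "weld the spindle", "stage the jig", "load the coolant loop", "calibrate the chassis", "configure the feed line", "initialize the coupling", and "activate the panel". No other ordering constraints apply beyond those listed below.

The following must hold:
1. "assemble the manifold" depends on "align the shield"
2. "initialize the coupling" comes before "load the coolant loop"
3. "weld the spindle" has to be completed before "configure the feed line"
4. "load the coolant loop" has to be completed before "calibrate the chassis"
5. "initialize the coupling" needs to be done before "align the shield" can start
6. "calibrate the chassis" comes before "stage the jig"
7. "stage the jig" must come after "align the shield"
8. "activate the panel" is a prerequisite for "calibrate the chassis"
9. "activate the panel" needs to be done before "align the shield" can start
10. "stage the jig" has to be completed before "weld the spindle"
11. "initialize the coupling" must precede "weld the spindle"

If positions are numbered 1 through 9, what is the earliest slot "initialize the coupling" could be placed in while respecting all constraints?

Nothing is required before "initialize the coupling"; it can be the very first operation.

1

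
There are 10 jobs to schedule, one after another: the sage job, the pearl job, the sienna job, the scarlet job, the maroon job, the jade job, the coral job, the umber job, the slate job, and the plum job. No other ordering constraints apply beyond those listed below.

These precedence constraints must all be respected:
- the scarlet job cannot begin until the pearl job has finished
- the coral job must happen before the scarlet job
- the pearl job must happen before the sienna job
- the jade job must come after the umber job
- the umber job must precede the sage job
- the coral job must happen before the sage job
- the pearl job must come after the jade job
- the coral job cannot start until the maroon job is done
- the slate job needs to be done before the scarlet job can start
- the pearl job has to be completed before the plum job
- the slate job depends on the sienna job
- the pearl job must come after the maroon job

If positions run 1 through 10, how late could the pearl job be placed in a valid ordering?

6

Following every chain forward from the pearl job, the jobs that must come later are the sienna job, the scarlet job, the slate job, the plum job — 4 of them.
With 4 mandatory successors out of 10 jobs total, the latest slot for the pearl job is 10−4 = 6, and it's reachable by doing all non-successors before the pearl job.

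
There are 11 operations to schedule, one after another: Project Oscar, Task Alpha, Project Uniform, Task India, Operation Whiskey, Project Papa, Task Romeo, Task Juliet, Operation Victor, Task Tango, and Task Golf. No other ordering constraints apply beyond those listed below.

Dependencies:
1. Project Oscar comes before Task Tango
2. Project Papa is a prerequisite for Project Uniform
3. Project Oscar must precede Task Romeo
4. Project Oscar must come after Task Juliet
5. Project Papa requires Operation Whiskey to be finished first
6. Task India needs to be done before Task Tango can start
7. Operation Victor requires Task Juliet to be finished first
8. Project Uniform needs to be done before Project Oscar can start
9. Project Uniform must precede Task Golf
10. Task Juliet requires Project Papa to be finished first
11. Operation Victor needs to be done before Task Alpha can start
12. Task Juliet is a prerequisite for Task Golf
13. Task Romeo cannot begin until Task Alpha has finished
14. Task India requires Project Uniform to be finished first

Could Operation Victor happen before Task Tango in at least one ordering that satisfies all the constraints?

Nothing in the constraints forces Task Tango before Operation Victor — there is no chain from Task Tango to Operation Victor.
That means at least one valid schedule has Operation Victor before Task Tango.

Yes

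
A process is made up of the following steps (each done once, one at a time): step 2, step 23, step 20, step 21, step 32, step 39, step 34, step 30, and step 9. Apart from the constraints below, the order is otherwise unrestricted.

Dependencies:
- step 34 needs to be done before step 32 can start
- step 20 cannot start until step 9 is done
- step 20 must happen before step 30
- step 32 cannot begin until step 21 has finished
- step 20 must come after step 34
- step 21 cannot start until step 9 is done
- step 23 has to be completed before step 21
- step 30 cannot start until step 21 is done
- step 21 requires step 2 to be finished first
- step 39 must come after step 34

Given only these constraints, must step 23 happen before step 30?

There is a constraint chain step 23 → step 21 → step 30.
So step 23 must precede step 30 in any valid ordering.

Yes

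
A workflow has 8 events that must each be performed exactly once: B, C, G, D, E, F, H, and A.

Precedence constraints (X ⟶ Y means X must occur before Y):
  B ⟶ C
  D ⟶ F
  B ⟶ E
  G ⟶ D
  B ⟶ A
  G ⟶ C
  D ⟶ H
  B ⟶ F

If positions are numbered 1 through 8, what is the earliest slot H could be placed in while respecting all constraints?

Every event that must precede H has to come before it. Tracing all chains that end at H, those events are: G, D — 2 in total.
With 2 mandatory predecessors, the earliest H can sit is position 2+1 = 3, and placing just those 2 first achieves it.

3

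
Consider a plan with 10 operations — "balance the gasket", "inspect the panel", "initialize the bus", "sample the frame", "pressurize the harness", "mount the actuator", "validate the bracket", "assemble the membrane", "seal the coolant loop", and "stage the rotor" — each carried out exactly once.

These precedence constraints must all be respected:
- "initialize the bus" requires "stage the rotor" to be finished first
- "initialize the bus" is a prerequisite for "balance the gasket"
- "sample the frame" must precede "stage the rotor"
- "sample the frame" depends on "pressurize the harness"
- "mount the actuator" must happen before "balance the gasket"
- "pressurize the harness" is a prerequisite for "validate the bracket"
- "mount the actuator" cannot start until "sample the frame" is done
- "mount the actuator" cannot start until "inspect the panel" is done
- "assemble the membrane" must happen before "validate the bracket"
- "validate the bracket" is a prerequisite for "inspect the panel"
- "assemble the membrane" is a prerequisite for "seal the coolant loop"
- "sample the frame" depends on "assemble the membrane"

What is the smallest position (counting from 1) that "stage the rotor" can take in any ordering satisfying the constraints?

4

Working backwards through the constraints from "stage the rotor", its full set of required predecessors is "sample the frame", "pressurize the harness", "assemble the membrane" — 3 of them.
With 3 mandatory predecessors, the earliest "stage the rotor" can sit is position 3+1 = 4, and placing just those 3 first achieves it.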